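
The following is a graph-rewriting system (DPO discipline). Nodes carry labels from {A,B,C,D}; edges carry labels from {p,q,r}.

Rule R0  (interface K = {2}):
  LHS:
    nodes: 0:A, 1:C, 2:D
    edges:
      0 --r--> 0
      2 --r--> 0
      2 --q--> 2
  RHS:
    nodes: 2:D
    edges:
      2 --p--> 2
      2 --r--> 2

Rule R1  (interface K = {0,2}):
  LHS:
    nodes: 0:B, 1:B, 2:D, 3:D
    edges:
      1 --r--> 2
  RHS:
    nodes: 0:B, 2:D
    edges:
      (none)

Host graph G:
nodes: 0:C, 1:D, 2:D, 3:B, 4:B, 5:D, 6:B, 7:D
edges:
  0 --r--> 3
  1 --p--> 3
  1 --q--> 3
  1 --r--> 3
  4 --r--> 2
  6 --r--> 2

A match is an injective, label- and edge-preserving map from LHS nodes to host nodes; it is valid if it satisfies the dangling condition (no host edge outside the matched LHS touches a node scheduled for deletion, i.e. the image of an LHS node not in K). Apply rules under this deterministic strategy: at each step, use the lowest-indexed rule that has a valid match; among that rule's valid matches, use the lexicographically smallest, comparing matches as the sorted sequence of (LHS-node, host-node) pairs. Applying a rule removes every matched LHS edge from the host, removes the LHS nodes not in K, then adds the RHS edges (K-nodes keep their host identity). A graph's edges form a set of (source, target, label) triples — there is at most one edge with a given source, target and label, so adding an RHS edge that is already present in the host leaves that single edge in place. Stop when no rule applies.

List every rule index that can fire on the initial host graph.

R0: no valid match — LHS pattern not found
R1: 8 valid matches — {0↦3, 1↦4, 2↦2, 3↦5}, {0↦3, 1↦4, 2↦2, 3↦7}, {0↦3, 1↦6, 2↦2, 3↦5} (+5 more)

Answer: [R1]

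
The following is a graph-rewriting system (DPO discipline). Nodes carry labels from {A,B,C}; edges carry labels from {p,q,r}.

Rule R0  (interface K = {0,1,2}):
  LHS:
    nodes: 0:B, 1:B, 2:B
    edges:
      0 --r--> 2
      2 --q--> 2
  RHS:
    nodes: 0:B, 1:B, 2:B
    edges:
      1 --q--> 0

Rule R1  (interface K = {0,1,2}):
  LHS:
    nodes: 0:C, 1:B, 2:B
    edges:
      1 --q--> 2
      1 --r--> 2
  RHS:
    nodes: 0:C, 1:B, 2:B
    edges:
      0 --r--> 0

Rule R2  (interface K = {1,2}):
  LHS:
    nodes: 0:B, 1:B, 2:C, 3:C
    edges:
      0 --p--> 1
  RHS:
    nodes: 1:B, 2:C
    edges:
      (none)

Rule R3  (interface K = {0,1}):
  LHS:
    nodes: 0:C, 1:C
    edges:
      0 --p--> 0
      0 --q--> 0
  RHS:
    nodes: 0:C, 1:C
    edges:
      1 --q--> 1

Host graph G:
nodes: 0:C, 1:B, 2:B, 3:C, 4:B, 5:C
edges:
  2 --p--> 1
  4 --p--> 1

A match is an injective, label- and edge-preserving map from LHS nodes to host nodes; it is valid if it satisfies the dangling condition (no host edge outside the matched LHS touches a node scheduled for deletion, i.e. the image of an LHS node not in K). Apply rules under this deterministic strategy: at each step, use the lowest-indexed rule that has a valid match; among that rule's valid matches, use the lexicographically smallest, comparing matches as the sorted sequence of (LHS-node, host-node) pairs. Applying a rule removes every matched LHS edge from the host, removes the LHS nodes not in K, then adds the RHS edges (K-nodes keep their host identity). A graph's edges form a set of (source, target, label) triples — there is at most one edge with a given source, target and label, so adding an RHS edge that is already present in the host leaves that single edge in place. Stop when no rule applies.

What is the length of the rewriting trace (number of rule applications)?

Answer: 2

Steps:
[0] host  ⇒  6 nodes, 2 edges  {2-p->1 4-p->1}
[1] R2 @ {0↦2, 1↦1, 2↦0, 3↦3}  ⇒  4 nodes, 1 edges  {4-p->1}
[2] R2 @ {0↦4, 1↦1, 2↦0, 3↦5}  ⇒  2 nodes, 0 edges  {∅}
normal form: no rule applies after step 2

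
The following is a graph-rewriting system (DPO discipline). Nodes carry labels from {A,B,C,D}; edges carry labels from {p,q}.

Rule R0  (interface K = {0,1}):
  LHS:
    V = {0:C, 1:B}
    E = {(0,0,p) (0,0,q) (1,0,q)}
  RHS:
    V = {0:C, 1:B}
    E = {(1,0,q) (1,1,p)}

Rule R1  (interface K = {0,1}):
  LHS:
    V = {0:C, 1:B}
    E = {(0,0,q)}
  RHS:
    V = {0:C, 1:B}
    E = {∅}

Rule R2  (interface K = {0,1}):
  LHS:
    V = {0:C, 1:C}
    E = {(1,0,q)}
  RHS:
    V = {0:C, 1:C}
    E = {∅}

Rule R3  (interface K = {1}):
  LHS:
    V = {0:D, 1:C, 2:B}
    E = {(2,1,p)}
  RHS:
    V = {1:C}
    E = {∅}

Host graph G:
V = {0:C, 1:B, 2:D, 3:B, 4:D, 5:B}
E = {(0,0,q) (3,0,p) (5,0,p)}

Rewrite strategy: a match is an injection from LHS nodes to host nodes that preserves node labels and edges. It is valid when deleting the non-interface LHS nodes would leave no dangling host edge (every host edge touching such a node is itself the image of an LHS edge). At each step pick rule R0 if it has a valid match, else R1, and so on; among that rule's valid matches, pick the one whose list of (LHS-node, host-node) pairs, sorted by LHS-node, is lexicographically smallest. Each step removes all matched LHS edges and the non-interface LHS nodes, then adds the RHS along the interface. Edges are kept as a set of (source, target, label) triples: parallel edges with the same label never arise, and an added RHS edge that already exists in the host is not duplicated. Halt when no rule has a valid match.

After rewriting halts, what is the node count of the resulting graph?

Answer: 2

Derivation:
start.  V:6 E:3  edges: 0-q->0 3-p->0 5-p->0
1. fire R1 via {0↦0, 1↦1}  →  V:6 E:2  edges: 3-p->0 5-p->0
2. fire R3 via {0↦2, 1↦0, 2↦3}  →  V:4 E:1  edges: 5-p->0
3. fire R3 via {0↦4, 1↦0, 2↦5}  →  V:2 E:0  edges: ∅
halt: no rule applies after step 3
NF nodes: {0:C, 1:B}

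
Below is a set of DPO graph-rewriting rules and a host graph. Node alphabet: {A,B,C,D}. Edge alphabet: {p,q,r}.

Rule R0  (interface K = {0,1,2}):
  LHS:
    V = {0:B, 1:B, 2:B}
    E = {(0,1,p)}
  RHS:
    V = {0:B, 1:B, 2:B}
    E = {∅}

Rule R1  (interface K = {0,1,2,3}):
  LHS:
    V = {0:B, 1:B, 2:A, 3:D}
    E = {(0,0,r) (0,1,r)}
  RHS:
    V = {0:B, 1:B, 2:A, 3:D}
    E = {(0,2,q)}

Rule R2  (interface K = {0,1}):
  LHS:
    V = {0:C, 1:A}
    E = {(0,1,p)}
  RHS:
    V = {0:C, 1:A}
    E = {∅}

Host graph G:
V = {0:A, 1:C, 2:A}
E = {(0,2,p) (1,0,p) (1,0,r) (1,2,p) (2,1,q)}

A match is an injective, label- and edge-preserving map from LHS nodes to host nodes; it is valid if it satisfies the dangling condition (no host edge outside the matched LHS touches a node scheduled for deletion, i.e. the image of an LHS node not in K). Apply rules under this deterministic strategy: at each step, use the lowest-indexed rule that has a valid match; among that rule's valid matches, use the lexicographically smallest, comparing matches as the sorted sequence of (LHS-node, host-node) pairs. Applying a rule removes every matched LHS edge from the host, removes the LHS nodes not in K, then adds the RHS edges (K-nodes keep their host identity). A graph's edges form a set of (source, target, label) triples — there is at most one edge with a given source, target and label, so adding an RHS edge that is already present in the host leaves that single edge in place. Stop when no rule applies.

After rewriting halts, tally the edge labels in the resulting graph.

start.  V:3 E:5  edges: 0-p->2 1-p->0 1-r->0 1-p->2 2-q->1
1. fire R2 via {0↦1, 1↦0}  →  V:3 E:4  edges: 0-p->2 1-r->0 1-p->2 2-q->1
2. fire R2 via {0↦1, 1↦2}  →  V:3 E:3  edges: 0-p->2 1-r->0 2-q->1
normal form: no rule applies after step 2
NF edges: [(0, 2, 'p'), (1, 0, 'r'), (2, 1, 'q')]

Answer: p:1 q:1 r:1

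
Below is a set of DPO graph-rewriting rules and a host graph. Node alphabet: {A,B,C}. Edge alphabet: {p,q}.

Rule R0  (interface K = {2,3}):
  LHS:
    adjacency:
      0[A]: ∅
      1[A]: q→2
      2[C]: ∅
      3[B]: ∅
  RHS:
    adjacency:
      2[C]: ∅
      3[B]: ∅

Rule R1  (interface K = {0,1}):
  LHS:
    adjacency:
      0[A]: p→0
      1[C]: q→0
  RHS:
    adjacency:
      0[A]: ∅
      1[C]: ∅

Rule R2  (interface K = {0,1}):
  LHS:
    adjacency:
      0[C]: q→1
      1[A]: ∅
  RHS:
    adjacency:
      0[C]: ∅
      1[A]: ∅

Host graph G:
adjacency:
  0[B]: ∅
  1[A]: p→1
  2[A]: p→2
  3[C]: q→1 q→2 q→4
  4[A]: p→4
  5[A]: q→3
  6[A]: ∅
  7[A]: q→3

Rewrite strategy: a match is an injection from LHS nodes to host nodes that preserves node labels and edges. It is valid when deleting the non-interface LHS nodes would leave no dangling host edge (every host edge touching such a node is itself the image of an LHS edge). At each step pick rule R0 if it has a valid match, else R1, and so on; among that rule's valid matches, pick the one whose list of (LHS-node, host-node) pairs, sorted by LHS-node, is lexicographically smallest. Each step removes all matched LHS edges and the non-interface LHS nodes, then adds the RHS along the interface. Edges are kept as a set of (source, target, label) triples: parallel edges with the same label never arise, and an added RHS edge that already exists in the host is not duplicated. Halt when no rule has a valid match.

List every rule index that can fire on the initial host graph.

R0: 2 valid matches — {0↦6, 1↦5, 2↦3, 3↦0}, {0↦6, 1↦7, 2↦3, 3↦0}
R1: 3 valid matches — {0↦1, 1↦3}, {0↦2, 1↦3}, {0↦4, 1↦3}
R2: 3 valid matches — {0↦3, 1↦1}, {0↦3, 1↦2}, {0↦3, 1↦4}

Answer: [R0,R1,R2]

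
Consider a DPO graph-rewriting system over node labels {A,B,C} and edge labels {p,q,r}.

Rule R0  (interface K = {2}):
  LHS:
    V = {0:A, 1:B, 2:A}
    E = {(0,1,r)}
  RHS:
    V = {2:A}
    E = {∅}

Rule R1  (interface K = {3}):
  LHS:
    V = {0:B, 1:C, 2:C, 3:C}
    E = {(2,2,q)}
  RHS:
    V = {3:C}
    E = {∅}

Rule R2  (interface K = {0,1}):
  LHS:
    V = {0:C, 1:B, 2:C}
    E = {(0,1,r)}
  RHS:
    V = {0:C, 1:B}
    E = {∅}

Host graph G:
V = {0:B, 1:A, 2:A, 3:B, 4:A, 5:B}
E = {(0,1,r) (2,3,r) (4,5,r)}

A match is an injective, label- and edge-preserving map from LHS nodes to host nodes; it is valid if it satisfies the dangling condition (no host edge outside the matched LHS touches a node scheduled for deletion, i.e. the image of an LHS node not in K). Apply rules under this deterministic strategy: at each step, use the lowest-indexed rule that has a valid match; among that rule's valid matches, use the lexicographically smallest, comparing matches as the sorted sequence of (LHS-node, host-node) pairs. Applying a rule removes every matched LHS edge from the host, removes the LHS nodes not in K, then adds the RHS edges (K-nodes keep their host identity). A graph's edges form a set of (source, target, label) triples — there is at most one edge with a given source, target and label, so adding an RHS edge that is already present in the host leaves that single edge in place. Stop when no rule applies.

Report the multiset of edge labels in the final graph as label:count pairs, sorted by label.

Answer: r:1

Rewrite trace:
[0] host  ⇒  6 nodes, 3 edges  {0-r->1 2-r->3 4-r->5}
[1] R0 @ {0↦2, 1↦3, 2↦1}  ⇒  4 nodes, 2 edges  {0-r->1 4-r->5}
[2] R0 @ {0↦4, 1↦5, 2↦1}  ⇒  2 nodes, 1 edges  {0-r->1}
final graph: no rule applies after step 2
NF edges: [(0, 1, 'r')]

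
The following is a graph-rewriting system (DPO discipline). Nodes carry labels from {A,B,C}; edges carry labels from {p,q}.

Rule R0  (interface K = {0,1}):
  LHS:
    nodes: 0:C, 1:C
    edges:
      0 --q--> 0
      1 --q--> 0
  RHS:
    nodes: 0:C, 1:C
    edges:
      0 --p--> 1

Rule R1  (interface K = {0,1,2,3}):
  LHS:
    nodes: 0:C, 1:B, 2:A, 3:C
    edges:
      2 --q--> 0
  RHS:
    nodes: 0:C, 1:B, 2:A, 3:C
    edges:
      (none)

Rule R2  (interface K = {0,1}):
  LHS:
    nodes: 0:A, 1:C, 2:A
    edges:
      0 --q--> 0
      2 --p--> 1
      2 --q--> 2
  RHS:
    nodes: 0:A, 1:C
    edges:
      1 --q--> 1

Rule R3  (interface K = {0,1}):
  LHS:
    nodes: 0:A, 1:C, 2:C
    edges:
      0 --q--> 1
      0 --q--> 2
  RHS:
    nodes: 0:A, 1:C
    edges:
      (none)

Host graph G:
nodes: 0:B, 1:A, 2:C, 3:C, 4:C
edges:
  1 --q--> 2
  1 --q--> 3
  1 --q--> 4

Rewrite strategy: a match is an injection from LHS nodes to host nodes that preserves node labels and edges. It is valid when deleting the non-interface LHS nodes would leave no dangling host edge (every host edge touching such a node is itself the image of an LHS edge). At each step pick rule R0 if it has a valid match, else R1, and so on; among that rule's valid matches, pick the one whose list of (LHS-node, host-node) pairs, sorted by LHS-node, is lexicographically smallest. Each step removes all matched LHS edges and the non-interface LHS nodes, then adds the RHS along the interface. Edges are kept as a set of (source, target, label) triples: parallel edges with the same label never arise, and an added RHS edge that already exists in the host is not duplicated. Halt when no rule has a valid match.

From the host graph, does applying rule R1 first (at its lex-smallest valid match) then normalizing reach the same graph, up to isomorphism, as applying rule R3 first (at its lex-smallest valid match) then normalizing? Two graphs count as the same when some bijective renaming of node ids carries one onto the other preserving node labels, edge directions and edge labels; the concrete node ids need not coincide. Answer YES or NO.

branch R1-first: apply at {0↦2, 1↦0, 2↦1, 3↦3} → |E|=2, then 2 more step(s) → NF |V|=5 |E|=0 V={0:B, 1:A, 2:C, 3:C, 4:C} E=∅
branch R3-first: apply at {0↦1, 1↦2, 2↦3} → |E|=1, then 1 more step(s) → NF |V|=4 |E|=0 V={0:B, 1:A, 2:C, 4:C} E=∅
graphs not isomorphic

Answer: NO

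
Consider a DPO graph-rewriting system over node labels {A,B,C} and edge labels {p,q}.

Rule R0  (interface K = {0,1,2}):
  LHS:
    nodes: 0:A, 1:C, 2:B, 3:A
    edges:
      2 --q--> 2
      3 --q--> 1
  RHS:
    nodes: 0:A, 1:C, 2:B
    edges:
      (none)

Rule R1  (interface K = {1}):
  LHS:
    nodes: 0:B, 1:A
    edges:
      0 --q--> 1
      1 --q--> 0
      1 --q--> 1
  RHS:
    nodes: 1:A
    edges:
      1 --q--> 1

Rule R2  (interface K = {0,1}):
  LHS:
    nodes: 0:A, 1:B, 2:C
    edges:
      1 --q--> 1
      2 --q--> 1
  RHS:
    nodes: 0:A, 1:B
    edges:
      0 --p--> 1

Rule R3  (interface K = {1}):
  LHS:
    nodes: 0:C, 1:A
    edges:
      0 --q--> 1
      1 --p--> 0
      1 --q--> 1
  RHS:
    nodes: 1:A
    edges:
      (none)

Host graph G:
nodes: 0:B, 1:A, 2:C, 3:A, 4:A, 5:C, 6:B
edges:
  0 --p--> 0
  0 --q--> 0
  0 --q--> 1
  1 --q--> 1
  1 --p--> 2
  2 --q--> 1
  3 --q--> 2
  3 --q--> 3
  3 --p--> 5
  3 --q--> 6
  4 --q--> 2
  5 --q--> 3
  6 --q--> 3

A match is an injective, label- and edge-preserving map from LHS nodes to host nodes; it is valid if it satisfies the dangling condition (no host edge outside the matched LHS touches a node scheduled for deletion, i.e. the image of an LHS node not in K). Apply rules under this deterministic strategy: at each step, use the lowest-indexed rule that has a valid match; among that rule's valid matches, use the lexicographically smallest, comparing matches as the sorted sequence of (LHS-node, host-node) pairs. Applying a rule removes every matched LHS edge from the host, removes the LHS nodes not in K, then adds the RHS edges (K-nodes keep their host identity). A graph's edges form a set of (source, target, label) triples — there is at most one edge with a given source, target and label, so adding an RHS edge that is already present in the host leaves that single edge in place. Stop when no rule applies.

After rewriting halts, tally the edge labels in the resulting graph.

initial: |V|=7 |E|=13  E = 0-p->0 0-q->0 0-q->1 1-q->1 1-p->2 2-q->1 3-q->2 3-q->3 3-p->5 3-q->6 4-q->2 5-q->3 6-q->3
step 1: apply R0 at {0↦1, 1↦2, 2↦0, 3↦4}  → |V|=6 |E|=11  E = 0-p->0 0-q->1 1-q->1 1-p->2 2-q->1 3-q->2 3-q->3 3-p->5 3-q->6 5-q->3 6-q->3
step 2: apply R1 at {0↦6, 1↦3}  → |V|=5 |E|=9  E = 0-p->0 0-q->1 1-q->1 1-p->2 2-q->1 3-q->2 3-q->3 3-p->5 5-q->3
step 3: apply R3 at {0↦5, 1↦3}  → |V|=4 |E|=6  E = 0-p->0 0-q->1 1-q->1 1-p->2 2-q->1 3-q->2
normal form: no rule applies after step 3
NF edges: [(0, 0, 'p'), (0, 1, 'q'), (1, 1, 'q'), (1, 2, 'p'), (2, 1, 'q'), (3, 2, 'q')]

Answer: p:2 q:4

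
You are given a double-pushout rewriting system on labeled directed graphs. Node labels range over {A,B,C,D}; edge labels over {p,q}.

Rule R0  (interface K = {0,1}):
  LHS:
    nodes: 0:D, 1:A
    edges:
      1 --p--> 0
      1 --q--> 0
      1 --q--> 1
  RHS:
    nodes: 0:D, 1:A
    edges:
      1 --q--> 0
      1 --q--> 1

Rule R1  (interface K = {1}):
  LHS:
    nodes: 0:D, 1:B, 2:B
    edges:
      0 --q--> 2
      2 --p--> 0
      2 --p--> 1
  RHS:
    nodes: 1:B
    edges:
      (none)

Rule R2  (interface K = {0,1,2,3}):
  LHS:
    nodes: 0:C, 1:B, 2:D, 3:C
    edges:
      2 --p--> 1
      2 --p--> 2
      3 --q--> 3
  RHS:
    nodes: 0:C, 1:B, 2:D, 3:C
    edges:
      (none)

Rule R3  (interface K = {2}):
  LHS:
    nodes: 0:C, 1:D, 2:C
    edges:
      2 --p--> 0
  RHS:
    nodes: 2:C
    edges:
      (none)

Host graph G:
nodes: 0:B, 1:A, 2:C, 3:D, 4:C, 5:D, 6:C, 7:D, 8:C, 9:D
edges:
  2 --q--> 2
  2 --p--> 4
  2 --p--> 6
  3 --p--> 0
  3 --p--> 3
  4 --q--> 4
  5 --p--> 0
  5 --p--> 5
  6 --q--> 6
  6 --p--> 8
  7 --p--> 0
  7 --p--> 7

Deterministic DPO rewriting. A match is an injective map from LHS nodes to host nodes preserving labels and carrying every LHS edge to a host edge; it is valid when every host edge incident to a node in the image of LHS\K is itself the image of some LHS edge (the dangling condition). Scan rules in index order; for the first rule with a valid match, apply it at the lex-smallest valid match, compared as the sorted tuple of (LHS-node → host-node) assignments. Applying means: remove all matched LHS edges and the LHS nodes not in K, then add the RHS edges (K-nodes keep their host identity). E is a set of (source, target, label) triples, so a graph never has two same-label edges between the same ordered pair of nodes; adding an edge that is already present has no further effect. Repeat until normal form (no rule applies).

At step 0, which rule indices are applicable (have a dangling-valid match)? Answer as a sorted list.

R0: no valid match — LHS pattern not found
R1: no valid match — LHS pattern not found
R2: 27 valid matches — {0↦2, 1↦0, 2↦3, 3↦4}, {0↦2, 1↦0, 2↦3, 3↦6}, {0↦2, 1↦0, 2↦5, 3↦4} (+24 more)
R3: 1 valid match — {0↦8, 1↦9, 2↦6}

Answer: [R2,R3]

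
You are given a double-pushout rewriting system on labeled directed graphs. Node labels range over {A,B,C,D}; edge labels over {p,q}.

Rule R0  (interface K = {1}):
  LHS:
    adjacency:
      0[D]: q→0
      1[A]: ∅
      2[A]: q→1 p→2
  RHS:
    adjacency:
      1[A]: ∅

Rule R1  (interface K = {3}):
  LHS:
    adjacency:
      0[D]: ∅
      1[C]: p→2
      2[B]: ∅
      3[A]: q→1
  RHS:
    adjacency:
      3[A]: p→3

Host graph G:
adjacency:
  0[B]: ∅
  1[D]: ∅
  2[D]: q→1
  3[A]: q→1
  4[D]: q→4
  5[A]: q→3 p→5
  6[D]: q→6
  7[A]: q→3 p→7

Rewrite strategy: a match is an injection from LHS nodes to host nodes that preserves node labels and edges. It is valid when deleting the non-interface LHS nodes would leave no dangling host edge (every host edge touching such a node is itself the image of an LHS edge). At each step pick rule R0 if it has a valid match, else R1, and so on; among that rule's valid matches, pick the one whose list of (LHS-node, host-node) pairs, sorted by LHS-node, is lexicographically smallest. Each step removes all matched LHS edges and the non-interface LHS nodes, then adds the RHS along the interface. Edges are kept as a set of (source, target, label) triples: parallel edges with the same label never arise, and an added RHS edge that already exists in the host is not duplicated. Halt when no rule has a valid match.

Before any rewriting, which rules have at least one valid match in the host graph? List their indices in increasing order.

Answer: [R0]

Derivation:
R0: 4 valid matches — {0↦4, 1↦3, 2↦5}, {0↦4, 1↦3, 2↦7}, {0↦6, 1↦3, 2↦5} (+1 more)
R1: no valid match — LHS pattern not found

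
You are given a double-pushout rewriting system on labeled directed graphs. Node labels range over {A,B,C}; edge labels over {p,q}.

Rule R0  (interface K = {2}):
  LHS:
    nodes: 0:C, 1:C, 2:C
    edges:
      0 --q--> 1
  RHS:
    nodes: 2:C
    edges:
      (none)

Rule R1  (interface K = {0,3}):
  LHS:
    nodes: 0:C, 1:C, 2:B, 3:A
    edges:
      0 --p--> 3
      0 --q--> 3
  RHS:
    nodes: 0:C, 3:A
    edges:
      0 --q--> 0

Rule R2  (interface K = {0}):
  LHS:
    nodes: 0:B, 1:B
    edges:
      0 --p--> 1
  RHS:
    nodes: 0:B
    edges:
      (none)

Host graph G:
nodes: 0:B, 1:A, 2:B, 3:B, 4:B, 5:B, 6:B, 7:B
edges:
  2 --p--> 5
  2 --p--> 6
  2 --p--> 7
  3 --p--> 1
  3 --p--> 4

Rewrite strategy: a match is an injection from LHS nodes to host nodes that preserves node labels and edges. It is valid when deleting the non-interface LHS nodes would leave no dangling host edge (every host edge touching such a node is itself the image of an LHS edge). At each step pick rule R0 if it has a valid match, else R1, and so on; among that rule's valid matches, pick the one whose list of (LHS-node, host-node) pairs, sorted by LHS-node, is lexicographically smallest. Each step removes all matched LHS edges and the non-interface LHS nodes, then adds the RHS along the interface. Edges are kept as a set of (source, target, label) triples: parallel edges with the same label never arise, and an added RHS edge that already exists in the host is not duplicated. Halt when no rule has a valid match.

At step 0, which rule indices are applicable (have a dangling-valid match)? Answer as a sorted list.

Answer: [R2]

Steps:
R0: no valid match — LHS pattern not found
R1: no valid match — LHS pattern not found
R2: 4 valid matches — {0↦2, 1↦5}, {0↦2, 1↦6}, {0↦2, 1↦7} (+1 more)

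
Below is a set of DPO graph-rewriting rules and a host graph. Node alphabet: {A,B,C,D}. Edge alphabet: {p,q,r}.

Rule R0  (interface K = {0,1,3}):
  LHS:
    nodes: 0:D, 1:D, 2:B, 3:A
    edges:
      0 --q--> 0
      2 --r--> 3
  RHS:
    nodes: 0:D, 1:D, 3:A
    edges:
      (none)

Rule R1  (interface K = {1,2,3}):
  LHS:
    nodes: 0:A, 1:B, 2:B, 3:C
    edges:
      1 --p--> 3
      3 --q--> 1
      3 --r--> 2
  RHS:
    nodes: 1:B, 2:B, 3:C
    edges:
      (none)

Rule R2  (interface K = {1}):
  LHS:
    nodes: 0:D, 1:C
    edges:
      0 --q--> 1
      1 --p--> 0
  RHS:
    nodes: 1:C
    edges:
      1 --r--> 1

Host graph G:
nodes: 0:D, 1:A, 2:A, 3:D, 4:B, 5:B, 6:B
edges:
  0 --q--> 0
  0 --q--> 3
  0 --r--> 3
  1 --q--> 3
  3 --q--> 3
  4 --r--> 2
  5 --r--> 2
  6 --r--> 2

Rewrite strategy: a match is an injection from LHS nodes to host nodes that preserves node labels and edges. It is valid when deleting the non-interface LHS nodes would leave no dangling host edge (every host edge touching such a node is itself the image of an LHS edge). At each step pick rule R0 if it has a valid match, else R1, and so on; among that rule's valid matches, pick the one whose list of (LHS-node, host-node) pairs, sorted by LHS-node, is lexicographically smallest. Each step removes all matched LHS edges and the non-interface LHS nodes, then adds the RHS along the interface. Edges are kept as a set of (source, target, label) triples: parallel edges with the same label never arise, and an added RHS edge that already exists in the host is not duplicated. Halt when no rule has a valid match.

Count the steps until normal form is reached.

start.  V:7 E:8  edges: 0-q->0 0-q->3 0-r->3 1-q->3 3-q->3 4-r->2 5-r->2 6-r->2
1. fire R0 via {0↦0, 1↦3, 2↦4, 3↦2}  →  V:6 E:6  edges: 0-q->3 0-r->3 1-q->3 3-q->3 5-r->2 6-r->2
2. fire R0 via {0↦3, 1↦0, 2↦5, 3↦2}  →  V:5 E:4  edges: 0-q->3 0-r->3 1-q->3 6-r->2
final graph: no rule applies after step 2

Answer: 2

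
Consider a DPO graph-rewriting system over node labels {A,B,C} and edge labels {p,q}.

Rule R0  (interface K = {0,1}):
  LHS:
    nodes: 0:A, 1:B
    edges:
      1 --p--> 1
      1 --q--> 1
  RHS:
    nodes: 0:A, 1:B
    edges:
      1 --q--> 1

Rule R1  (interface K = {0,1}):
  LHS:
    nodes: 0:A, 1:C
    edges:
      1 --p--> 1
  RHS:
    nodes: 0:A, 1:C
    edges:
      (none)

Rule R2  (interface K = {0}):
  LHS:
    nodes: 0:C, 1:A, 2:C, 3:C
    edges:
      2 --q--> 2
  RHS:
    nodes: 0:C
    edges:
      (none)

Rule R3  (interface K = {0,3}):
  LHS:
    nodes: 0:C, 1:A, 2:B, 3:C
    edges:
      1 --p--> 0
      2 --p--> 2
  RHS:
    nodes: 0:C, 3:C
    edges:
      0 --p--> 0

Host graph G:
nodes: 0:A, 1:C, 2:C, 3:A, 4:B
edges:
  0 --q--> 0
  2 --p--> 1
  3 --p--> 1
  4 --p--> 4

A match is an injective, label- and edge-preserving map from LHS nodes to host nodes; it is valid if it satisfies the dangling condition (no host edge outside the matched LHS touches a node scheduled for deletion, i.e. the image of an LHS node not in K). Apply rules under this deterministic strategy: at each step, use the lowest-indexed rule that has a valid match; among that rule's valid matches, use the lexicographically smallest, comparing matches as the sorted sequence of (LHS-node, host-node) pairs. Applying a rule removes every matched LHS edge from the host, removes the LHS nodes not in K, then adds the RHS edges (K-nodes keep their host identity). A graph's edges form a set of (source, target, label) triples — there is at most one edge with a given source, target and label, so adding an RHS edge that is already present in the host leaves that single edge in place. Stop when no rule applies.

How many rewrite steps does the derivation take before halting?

[0] host  ⇒  5 nodes, 4 edges  {0-q->0 2-p->1 3-p->1 4-p->4}
[1] R3 @ {0↦1, 1↦3, 2↦4, 3↦2}  ⇒  3 nodes, 3 edges  {0-q->0 1-p->1 2-p->1}
[2] R1 @ {0↦0, 1↦1}  ⇒  3 nodes, 2 edges  {0-q->0 2-p->1}
normal form: no rule applies after step 2

Answer: 2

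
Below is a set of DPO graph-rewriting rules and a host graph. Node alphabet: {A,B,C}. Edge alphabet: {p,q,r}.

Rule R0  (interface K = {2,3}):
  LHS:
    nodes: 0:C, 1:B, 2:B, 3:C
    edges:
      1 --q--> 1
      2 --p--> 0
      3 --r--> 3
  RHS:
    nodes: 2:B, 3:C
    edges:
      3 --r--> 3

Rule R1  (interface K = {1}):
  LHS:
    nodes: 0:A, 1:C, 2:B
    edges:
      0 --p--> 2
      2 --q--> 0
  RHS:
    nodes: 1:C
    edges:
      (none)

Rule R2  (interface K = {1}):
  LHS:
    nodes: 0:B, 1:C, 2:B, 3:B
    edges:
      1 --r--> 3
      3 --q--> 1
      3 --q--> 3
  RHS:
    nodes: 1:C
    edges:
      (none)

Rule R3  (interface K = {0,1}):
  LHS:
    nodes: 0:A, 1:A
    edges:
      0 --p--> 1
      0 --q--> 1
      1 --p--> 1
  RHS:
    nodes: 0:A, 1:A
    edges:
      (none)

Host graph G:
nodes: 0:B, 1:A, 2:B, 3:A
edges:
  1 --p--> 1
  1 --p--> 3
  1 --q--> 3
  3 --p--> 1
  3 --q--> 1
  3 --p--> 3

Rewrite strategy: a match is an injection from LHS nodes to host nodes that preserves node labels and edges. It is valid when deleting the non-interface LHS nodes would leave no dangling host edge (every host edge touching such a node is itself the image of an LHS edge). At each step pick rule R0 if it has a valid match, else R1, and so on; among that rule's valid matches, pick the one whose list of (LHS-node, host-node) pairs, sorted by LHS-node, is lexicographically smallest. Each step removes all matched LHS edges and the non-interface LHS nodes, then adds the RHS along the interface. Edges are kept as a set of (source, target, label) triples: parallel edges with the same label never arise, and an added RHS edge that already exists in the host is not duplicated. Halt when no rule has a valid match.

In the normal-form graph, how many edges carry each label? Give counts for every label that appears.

Answer: (no edges)

Steps:
[0] host  ⇒  4 nodes, 6 edges  {1-p->1 1-p->3 1-q->3 3-p->1 3-q->1 3-p->3}
[1] R3 @ {0↦1, 1↦3}  ⇒  4 nodes, 3 edges  {1-p->1 3-p->1 3-q->1}
[2] R3 @ {0↦3, 1↦1}  ⇒  4 nodes, 0 edges  {∅}
normal form: no rule applies after step 2
NF edges: []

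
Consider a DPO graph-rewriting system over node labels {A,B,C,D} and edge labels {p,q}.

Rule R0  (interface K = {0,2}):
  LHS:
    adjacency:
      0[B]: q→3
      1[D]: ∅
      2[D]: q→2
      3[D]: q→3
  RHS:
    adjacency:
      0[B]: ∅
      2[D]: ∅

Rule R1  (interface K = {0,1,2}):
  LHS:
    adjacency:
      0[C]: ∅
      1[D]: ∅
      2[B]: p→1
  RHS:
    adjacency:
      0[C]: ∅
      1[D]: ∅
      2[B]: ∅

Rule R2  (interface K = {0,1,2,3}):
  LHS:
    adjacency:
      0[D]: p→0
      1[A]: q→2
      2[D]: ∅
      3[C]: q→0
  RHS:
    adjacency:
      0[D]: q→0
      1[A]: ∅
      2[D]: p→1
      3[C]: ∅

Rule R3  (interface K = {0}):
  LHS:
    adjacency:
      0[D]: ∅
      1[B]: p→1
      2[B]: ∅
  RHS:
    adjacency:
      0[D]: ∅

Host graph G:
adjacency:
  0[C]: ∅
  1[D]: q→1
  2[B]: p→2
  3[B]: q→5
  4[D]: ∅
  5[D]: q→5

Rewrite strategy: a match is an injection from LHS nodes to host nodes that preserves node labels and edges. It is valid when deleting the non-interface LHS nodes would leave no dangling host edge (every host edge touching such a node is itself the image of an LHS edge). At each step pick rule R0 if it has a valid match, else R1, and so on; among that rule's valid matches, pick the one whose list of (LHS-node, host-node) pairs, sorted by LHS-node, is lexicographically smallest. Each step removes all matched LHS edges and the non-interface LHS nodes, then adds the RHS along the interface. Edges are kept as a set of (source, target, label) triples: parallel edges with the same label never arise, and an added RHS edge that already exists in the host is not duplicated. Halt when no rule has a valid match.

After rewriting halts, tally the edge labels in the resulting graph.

[0] host  ⇒  6 nodes, 4 edges  {1-q->1 2-p->2 3-q->5 5-q->5}
[1] R0 @ {0↦3, 1↦4, 2↦1, 3↦5}  ⇒  4 nodes, 1 edges  {2-p->2}
[2] R3 @ {0↦1, 1↦2, 2↦3}  ⇒  2 nodes, 0 edges  {∅}
final graph: no rule applies after step 2
NF edges: []

Answer: (no edges)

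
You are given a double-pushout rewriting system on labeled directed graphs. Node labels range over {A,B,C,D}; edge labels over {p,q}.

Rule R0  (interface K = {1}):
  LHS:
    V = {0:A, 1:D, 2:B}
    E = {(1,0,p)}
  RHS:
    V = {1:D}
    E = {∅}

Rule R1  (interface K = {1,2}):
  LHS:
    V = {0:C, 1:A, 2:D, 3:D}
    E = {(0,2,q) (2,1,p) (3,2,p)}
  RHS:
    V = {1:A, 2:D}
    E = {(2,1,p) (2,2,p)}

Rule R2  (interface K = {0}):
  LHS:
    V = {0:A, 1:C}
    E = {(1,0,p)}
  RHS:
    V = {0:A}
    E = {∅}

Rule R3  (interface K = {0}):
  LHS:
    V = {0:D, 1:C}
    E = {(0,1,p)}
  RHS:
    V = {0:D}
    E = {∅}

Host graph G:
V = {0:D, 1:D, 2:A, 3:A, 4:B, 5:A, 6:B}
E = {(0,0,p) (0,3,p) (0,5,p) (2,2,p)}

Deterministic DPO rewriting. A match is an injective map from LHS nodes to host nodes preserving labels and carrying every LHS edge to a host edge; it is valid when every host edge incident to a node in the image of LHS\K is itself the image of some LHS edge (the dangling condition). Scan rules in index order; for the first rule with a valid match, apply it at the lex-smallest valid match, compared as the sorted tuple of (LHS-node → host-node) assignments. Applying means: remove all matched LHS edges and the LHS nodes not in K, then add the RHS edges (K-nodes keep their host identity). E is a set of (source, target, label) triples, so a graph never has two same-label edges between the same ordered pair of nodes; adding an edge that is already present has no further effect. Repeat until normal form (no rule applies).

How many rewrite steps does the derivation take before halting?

start.  V:7 E:4  edges: 0-p->0 0-p->3 0-p->5 2-p->2
1. fire R0 via {0↦3, 1↦0, 2↦4}  →  V:5 E:3  edges: 0-p->0 0-p->5 2-p->2
2. fire R0 via {0↦5, 1↦0, 2↦6}  →  V:3 E:2  edges: 0-p->0 2-p->2
halt: no rule applies after step 2

Answer: 2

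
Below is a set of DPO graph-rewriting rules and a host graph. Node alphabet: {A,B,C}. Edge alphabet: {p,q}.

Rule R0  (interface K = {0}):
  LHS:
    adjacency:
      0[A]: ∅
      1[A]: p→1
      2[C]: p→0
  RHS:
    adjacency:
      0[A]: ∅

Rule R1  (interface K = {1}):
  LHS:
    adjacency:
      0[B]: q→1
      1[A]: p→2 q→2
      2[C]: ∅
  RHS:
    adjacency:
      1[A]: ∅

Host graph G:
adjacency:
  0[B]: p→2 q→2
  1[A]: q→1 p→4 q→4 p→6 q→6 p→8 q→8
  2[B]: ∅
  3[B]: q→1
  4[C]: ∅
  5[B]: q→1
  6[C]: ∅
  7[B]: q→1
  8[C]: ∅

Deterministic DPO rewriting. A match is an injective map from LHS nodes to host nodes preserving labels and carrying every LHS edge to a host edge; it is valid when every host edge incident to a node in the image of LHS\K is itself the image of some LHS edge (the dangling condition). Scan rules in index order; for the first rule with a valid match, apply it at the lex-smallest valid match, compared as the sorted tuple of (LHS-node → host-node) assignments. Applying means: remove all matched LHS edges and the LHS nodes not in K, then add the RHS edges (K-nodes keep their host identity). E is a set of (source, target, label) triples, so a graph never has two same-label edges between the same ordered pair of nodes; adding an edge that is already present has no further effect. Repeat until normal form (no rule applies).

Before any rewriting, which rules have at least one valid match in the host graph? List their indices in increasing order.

Answer: [R1]

Derivation:
R0: no valid match — LHS pattern not found
R1: 9 valid matches — {0↦3, 1↦1, 2↦4}, {0↦3, 1↦1, 2↦6}, {0↦3, 1↦1, 2↦8} (+6 more)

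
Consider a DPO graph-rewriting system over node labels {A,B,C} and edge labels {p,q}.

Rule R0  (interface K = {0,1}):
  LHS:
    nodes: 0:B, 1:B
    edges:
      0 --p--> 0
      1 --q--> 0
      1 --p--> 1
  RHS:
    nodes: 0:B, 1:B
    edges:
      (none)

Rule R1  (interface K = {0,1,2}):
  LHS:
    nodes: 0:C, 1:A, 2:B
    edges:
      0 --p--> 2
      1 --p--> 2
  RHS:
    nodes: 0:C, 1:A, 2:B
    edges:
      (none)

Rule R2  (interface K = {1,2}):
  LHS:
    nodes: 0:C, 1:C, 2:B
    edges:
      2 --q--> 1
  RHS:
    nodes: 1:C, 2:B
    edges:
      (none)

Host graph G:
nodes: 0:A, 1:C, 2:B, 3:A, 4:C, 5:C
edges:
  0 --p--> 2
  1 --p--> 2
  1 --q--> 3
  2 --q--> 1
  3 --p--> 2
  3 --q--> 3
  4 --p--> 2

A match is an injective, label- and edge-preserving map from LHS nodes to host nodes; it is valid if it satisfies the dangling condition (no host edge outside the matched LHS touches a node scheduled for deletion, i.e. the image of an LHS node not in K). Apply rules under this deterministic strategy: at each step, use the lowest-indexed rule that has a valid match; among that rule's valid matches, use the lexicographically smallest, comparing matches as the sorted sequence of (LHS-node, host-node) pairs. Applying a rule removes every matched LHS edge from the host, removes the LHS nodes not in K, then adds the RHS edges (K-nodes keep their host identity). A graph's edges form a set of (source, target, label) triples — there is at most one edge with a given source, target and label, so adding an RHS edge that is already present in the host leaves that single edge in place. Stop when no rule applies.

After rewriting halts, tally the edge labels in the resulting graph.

[0] host  ⇒  6 nodes, 7 edges  {0-p->2 1-p->2 1-q->3 2-q->1 3-p->2 3-q->3 4-p->2}
[1] R1 @ {0↦1, 1↦0, 2↦2}  ⇒  6 nodes, 5 edges  {1-q->3 2-q->1 3-p->2 3-q->3 4-p->2}
[2] R1 @ {0↦4, 1↦3, 2↦2}  ⇒  6 nodes, 3 edges  {1-q->3 2-q->1 3-q->3}
[3] R2 @ {0↦4, 1↦1, 2↦2}  ⇒  5 nodes, 2 edges  {1-q->3 3-q->3}
final graph: no rule applies after step 3
NF edges: [(1, 3, 'q'), (3, 3, 'q')]

Answer: q:2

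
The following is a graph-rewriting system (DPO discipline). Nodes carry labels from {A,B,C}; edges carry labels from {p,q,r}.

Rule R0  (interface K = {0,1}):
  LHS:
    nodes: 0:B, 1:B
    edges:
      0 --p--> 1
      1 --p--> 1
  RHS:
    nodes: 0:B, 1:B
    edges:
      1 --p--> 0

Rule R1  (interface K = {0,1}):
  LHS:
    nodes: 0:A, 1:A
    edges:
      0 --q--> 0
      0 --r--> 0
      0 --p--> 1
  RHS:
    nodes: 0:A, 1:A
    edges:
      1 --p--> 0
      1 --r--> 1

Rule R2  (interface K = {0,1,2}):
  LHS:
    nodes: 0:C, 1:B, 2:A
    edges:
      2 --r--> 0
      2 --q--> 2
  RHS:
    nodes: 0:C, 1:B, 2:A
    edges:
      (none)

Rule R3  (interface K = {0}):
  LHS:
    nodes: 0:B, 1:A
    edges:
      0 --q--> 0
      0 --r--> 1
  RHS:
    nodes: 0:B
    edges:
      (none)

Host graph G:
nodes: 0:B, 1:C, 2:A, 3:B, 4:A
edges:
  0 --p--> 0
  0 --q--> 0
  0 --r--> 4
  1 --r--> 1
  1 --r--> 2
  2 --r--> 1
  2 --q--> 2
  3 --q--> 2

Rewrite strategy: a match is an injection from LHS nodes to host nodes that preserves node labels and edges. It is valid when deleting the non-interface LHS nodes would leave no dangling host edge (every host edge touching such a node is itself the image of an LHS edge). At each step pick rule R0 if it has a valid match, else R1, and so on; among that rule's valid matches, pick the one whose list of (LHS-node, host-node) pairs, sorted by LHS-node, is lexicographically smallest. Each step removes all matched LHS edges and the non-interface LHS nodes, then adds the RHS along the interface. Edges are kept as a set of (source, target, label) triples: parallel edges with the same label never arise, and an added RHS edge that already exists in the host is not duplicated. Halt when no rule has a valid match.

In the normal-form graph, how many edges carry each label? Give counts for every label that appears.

Answer: p:1 q:1 r:2

Rewrite trace:
start.  V:5 E:8  edges: 0-p->0 0-q->0 0-r->4 1-r->1 1-r->2 2-r->1 2-q->2 3-q->2
1. fire R2 via {0↦1, 1↦0, 2↦2}  →  V:5 E:6  edges: 0-p->0 0-q->0 0-r->4 1-r->1 1-r->2 3-q->2
2. fire R3 via {0↦0, 1↦4}  →  V:4 E:4  edges: 0-p->0 1-r->1 1-r->2 3-q->2
halt: no rule applies after step 2
NF edges: [(0, 0, 'p'), (1, 1, 'r'), (1, 2, 'r'), (3, 2, 'q')]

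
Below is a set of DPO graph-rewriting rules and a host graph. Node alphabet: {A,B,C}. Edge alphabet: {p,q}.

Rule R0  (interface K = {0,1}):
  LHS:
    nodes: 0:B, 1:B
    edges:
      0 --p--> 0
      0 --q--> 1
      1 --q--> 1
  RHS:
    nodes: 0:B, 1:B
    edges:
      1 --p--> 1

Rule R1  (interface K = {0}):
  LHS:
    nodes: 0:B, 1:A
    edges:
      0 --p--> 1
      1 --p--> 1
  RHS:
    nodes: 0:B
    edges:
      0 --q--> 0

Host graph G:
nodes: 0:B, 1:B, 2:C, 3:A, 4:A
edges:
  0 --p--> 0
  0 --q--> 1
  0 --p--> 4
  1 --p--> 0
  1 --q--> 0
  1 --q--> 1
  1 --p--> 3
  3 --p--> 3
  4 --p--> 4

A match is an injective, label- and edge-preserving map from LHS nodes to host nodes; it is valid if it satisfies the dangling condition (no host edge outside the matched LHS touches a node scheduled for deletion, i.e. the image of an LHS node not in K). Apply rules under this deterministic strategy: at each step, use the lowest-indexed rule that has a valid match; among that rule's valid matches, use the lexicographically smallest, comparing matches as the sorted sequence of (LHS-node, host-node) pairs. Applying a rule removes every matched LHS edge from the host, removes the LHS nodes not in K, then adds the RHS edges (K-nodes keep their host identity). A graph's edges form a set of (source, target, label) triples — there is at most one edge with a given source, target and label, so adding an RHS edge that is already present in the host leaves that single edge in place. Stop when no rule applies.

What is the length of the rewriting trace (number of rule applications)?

Answer: 4

Derivation:
[0] host  ⇒  5 nodes, 9 edges  {0-p->0 0-q->1 0-p->4 1-p->0 1-q->0 1-q->1 1-p->3 3-p->3 4-p->4}
[1] R0 @ {0↦0, 1↦1}  ⇒  5 nodes, 7 edges  {0-p->4 1-p->0 1-q->0 1-p->1 1-p->3 3-p->3 4-p->4}
[2] R1 @ {0↦0, 1↦4}  ⇒  4 nodes, 6 edges  {0-q->0 1-p->0 1-q->0 1-p->1 1-p->3 3-p->3}
[3] R0 @ {0↦1, 1↦0}  ⇒  4 nodes, 4 edges  {0-p->0 1-p->0 1-p->3 3-p->3}
[4] R1 @ {0↦1, 1↦3}  ⇒  3 nodes, 3 edges  {0-p->0 1-p->0 1-q->1}
normal form: no rule applies after step 4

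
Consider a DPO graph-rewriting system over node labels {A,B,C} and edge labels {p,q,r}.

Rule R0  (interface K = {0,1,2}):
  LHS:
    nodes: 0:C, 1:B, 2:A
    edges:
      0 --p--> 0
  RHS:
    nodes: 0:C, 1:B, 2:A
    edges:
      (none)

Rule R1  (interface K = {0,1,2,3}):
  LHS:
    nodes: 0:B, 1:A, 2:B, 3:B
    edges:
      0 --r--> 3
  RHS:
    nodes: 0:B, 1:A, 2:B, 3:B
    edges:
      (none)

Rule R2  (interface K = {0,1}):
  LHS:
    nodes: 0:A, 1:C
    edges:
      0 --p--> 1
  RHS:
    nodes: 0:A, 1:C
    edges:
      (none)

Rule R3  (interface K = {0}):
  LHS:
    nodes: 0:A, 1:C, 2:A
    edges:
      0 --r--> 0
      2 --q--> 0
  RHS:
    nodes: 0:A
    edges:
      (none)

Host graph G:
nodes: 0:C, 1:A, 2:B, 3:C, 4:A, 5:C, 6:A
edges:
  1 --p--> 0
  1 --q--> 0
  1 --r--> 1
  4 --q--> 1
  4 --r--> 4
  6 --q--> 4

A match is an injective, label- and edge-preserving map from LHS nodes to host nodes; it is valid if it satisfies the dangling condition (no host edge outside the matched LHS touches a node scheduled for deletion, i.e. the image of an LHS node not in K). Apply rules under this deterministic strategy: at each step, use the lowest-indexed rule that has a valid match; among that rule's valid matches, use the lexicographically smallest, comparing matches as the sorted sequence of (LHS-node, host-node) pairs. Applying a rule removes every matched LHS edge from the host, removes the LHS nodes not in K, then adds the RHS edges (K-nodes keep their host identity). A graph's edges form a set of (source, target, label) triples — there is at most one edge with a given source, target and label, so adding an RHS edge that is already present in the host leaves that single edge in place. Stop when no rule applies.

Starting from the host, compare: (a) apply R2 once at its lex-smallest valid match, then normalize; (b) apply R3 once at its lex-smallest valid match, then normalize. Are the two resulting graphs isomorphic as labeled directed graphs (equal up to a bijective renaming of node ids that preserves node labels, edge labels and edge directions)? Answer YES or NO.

branch R2-first: apply at {0↦1, 1↦0} → |E|=5, then 2 more step(s) → NF |V|=3 |E|=1 V={0:C, 1:A, 2:B} E=1-q->0
branch R3-first: apply at {0↦4, 1↦3, 2↦6} → |E|=4, then 2 more step(s) → NF |V|=3 |E|=1 V={0:C, 1:A, 2:B} E=1-q->0
graphs isomorphic (equal up to label-preserving node renaming)

Answer: YES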